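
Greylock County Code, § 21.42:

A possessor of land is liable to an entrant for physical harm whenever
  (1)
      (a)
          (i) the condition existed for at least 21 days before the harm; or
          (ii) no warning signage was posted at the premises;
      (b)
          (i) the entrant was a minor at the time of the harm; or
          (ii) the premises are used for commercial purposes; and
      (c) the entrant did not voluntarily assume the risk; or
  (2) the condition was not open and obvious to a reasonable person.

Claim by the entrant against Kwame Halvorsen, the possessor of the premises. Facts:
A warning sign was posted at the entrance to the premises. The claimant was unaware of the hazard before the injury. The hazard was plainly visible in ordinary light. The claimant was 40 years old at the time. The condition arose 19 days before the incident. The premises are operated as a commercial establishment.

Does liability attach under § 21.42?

(i) condition ≥21 days old — not satisfied.
(ii) no signage posted — not satisfied.
(a): F OR F → false.
(i) entrant a minor — not met.
(ii) commercial use — met.
(b): F OR T → true.
(c) no assumed risk — met.
(1) = F AND T AND T = false.
(2) not open/obvious — not satisfied.
Overall = F OR F = false.

No — not liable.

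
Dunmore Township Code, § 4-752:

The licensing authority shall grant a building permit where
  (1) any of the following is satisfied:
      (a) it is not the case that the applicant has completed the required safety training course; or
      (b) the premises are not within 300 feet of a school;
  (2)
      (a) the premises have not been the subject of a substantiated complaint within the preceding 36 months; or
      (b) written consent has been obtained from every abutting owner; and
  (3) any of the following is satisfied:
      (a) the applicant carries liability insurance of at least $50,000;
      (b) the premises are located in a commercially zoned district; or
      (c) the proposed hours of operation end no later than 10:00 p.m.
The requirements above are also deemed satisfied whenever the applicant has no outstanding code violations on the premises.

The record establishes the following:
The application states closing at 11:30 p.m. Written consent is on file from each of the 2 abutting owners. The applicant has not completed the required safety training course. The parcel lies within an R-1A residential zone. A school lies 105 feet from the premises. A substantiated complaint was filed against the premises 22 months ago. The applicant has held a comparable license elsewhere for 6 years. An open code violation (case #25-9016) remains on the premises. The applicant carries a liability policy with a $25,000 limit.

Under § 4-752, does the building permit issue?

(a) not (safety training) — satisfied.
(b) ≥300 ft from school — fails.
(1): T OR F → true.
(a) no complaint in 36 mo. — not satisfied.
(b) all abutters consent — met.
(2): F OR T → true.
(a) insurance ≥ $50,000 — not satisfied.
(b) commercially zoned — not met.
(c) closes by 10 p.m. — not satisfied.
(3) = F OR F OR F = false.
Overall: T AND T AND F → false.
Exception (no code violations) — not satisfied.
Result: main false OR exception false → false.

No — denied.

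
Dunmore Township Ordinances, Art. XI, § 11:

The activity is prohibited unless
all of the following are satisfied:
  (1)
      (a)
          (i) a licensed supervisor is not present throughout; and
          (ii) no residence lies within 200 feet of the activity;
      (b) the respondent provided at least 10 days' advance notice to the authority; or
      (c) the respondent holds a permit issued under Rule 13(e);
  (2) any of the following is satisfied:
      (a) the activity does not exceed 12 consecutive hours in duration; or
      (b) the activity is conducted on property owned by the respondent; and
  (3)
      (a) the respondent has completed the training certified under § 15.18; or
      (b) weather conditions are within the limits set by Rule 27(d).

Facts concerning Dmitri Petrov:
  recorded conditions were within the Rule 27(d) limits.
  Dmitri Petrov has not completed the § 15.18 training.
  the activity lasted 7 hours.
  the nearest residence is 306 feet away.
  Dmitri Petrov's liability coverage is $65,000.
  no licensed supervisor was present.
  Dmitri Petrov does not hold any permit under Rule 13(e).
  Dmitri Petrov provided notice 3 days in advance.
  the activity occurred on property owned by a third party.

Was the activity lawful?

(i) not (supervisor present) — met.
(ii) no residence in 200 ft — holds.
(a): T AND T → true.
(b) ≥10 days' notice — fails.
(c) holds permit — not satisfied.
(1) = T OR F OR F = true.
(a) ≤ 12 hrs duration — satisfied.
(b) own property — not satisfied.
So (2) is satisfied (T OR F).
(a) training certified — fails.
(b) weather ok — satisfied.
(3): F OR T → true.
Overall = T AND T AND T = true.

Yes — lawful.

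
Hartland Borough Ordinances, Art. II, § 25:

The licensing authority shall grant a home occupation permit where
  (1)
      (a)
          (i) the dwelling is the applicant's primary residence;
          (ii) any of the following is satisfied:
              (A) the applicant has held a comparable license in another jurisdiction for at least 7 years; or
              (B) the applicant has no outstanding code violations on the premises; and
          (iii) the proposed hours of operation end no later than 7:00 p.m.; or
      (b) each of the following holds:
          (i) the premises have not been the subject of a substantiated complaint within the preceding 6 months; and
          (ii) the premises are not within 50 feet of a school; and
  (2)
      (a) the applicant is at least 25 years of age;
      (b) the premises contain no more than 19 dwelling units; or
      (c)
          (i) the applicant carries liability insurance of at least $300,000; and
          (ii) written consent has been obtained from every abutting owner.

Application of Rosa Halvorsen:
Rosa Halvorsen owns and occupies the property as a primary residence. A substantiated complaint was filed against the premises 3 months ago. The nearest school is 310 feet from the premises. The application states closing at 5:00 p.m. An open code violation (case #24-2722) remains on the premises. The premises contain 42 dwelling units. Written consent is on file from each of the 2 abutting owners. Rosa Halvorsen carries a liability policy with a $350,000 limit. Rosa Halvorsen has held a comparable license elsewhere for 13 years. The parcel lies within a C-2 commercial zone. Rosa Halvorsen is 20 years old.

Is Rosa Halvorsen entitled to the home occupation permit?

(i) primary residence — holds.
(A) prior license ≥ 7 yr — satisfied.
(B) no code violations — not satisfied.
(ii) = T OR F = true.
(iii) closes by 7 p.m. — satisfied.
(a): T AND T AND T → true.
(i) no complaint in 6 mo. — not satisfied.
(ii) ≥50 ft from school — holds.
(b) = F AND T = false.
(1) = T OR F = true.
(a) age ≥ 25 — not met.
(b) ≤ 19 units — not satisfied.
(i) insurance ≥ $300,000 — met.
(ii) all abutters consent — holds.
(c): T AND T → true.
So (2) is satisfied (F OR F OR T).
So Overall is satisfied (T AND T).

Yes — granted.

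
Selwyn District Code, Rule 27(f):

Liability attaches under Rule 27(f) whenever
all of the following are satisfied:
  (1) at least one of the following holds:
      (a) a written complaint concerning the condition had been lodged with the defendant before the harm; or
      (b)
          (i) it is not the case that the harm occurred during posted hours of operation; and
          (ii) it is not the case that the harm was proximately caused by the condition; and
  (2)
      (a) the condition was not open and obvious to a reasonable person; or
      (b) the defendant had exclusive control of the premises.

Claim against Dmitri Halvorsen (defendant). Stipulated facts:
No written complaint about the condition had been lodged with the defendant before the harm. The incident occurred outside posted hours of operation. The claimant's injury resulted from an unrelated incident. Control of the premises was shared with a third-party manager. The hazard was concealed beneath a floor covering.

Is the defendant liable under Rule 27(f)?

Yes — liable.

(a) complaint lodged — not met.
(i) not (during posted hours) — satisfied.
(ii) not (proximate cause) — holds.
So (b) is satisfied (T AND T).
So (1) is satisfied (F OR T).
(a) not open/obvious — satisfied.
(b) exclusive control — not met.
So (2) is satisfied (T OR F).
Overall: T AND T → true.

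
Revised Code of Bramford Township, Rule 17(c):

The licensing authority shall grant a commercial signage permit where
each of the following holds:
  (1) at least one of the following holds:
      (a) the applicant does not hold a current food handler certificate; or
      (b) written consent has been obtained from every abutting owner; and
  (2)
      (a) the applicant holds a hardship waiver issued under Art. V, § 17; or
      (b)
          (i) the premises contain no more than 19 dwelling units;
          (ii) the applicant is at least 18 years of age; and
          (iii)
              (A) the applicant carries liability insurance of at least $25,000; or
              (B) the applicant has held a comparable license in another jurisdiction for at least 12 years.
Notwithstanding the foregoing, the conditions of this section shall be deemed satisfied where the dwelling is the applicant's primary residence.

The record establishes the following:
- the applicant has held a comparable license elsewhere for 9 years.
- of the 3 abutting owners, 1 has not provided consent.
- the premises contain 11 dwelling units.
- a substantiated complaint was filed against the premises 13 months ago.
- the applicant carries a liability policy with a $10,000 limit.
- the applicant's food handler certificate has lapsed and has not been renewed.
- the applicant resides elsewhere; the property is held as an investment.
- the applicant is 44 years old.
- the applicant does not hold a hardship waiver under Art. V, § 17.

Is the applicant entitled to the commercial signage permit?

(a) not (food handler cert.) — satisfied.
(b) all abutters consent — not satisfied.
(1) = T OR F = true.
(a) hardship waiver — not met.
(i) ≤ 19 units — met.
(ii) age ≥ 18 — satisfied.
(A) insurance ≥ $25,000 — not met.
(B) prior license ≥ 12 yr — not met.
(iii): F OR F → false.
(b) = T AND T AND F = false.
(2): F OR F → false.
So Overall is not satisfied (T AND F).
Exception (primary residence) — not satisfied.
Result: main false OR exception false → false.

No — denied.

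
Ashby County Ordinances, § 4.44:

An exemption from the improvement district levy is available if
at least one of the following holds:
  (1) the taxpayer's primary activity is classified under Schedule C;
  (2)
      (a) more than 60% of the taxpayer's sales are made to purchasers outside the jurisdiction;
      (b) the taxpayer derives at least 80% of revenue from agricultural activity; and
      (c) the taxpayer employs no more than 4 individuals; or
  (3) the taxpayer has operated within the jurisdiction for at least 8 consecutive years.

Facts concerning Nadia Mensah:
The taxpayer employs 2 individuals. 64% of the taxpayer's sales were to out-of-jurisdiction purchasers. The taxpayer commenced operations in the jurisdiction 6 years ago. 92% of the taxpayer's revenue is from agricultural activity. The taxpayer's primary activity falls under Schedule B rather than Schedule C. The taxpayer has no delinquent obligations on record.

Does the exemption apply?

(1) Schedule C activity — not satisfied.
(a) >60% out-of-jur. sales — met.
(b) ≥80% agricultural — met.
(c) ≤ 4 employees — met.
So (2) is satisfied (T AND T AND T).
(3) ≥ 8 yrs in jurisdiction — not met.
So Overall is satisfied (F OR T OR F).

Yes — exempt.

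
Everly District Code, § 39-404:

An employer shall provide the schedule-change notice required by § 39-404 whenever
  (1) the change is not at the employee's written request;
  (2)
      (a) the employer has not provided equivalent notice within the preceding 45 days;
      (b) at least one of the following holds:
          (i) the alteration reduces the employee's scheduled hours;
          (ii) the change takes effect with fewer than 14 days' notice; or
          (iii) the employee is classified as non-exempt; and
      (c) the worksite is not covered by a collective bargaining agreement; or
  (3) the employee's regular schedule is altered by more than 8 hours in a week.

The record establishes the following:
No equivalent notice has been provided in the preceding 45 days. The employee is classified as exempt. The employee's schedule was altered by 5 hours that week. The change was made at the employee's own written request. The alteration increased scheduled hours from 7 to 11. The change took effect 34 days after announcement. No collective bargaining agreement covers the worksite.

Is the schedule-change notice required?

(1) not employee-requested — fails.
(a) no recent notice — met.
(i) hours reduced — not met.
(ii) < 14 days' notice — not satisfied.
(iii) non-exempt — fails.
So (b) is not satisfied (F OR F OR F).
(c) no CBA — met.
So (2) is not satisfied (T AND F AND T).
(3) schedule shift > 8h — not satisfied.
Overall = F OR F OR F = false.

No — not required.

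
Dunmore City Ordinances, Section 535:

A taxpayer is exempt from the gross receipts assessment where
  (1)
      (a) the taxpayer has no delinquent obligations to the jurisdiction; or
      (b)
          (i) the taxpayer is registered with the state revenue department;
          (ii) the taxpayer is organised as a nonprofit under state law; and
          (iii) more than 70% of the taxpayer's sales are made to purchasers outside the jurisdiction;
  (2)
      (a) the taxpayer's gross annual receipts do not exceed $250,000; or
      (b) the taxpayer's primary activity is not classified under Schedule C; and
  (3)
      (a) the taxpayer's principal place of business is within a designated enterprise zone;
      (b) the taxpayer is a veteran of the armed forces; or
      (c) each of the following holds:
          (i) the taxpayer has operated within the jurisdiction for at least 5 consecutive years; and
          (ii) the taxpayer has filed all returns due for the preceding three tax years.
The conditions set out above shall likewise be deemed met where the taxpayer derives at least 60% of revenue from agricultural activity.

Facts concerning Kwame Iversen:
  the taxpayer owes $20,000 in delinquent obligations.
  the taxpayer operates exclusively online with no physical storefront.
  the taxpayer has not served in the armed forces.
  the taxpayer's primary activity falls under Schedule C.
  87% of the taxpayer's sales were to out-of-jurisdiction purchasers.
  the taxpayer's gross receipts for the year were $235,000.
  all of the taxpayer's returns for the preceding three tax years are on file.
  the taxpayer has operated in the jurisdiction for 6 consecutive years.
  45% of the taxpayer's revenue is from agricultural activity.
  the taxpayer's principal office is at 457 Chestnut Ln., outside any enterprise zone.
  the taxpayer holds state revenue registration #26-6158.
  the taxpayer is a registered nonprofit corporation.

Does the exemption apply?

Yes — exempt.

(a) no delinquency — not met.
(i) state-registered — holds.
(ii) nonprofit — satisfied.
(iii) >70% out-of-jur. sales — satisfied.
(b): T AND T AND T → true.
(1) = F OR T = true.
(a) receipts ≤ $250,000 — holds.
(b) not (Schedule C activity) — not met.
So (2) is satisfied (T OR F).
(a) in enterprise zone — not met.
(b) veteran — fails.
(i) ≥ 5 yrs in jurisdiction — satisfied.
(ii) returns current — holds.
So (c) is satisfied (T AND T).
(3) = F OR F OR T = true.
Overall: T AND T AND T → true.
Exception (≥60% agricultural) — not satisfied.
Result: main true OR exception false → true.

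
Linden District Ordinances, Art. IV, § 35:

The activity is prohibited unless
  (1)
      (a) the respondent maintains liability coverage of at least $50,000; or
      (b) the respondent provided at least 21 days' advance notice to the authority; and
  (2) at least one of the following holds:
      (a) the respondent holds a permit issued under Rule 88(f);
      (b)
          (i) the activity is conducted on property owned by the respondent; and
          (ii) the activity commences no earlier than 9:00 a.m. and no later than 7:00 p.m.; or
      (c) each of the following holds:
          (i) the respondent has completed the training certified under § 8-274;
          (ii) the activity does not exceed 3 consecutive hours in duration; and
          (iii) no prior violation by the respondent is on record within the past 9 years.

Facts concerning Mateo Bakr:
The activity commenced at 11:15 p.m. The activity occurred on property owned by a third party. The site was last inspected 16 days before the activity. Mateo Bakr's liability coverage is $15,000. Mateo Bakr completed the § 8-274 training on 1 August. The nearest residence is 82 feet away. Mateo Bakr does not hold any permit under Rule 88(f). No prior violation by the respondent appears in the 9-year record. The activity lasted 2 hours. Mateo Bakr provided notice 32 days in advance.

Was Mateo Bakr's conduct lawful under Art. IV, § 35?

(a) coverage ≥ $50,000 — not met.
(b) ≥21 days' notice — holds.
(1): F OR T → true.
(a) holds permit — not satisfied.
(i) own property — not satisfied.
(ii) start within hours — not met.
(b) = F AND F = false.
(i) training certified — met.
(ii) ≤ 3 hrs duration — satisfied.
(iii) no prior violation — holds.
(c): T AND T AND T → true.
So (2) is satisfied (F OR F OR T).
Overall = T AND T = true.

Yes — lawful.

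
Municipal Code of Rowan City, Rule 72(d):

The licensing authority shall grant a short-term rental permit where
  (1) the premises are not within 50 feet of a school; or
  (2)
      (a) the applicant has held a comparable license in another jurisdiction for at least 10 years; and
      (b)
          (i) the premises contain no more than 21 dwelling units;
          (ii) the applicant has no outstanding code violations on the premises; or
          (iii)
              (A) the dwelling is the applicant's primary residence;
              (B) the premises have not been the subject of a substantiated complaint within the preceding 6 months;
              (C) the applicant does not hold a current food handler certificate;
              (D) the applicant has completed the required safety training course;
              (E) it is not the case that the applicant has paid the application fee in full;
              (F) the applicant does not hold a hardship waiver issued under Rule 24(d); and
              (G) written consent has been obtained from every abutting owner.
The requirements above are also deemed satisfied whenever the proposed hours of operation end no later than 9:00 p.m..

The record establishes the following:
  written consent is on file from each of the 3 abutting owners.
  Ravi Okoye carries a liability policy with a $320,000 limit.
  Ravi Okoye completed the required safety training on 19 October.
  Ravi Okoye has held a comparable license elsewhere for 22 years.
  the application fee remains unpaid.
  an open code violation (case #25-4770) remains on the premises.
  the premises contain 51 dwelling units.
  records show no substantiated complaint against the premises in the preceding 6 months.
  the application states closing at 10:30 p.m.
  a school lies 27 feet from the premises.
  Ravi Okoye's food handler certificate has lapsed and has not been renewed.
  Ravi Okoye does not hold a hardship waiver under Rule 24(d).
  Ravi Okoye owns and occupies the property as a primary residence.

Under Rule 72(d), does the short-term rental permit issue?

Yes — granted.

(1) ≥50 ft from school — fails.
(a) prior license ≥ 10 yr — holds.
(i) ≤ 21 units — not satisfied.
(ii) no code violations — not satisfied.
(A) primary residence — holds.
(B) no complaint in 6 mo. — holds.
(C) not (food handler cert.) — met.
(D) safety training — holds.
(E) not (fee paid) — holds.
(F) not (hardship waiver) — satisfied.
(G) all abutters consent — holds.
So (iii) is satisfied (T AND T AND T AND T AND T AND T AND T).
So (b) is satisfied (F OR F OR T).
So (2) is satisfied (T AND T).
So Overall is satisfied (F OR T).
Exception (closes by 9 p.m.) — not satisfied.
Result: main true OR exception false → true.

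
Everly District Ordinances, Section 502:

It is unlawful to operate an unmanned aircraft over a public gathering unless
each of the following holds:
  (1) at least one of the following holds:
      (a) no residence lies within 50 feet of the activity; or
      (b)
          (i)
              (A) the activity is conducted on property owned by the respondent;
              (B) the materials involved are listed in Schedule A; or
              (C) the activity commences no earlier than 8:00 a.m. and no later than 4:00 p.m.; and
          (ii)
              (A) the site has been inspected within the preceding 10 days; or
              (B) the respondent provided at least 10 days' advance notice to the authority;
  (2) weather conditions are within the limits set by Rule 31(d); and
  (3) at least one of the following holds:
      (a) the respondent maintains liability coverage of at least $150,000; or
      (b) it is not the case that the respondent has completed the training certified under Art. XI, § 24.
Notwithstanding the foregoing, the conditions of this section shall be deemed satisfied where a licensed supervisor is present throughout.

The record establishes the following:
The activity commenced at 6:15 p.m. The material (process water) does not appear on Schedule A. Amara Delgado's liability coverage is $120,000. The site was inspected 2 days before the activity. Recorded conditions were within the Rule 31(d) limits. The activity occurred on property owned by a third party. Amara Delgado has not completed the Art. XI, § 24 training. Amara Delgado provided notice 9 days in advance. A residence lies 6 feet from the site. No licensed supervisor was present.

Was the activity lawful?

No — unlawful.

(a) no residence in 50 ft — not met.
(A) own property — fails.
(B) Schedule A material — not satisfied.
(C) start within hours — fails.
(i): F OR F OR F → false.
(A) site inspected — satisfied.
(B) ≥10 days' notice — not met.
So (ii) is satisfied (T OR F).
(b): F AND T → false.
(1) = F OR F = false.
(2) weather ok — holds.
(a) coverage ≥ $150,000 — not met.
(b) not (training certified) — met.
(3) = F OR T = true.
Overall = F AND T AND T = false.
Exception (supervisor present) — not satisfied.
Result: main false OR exception false → false.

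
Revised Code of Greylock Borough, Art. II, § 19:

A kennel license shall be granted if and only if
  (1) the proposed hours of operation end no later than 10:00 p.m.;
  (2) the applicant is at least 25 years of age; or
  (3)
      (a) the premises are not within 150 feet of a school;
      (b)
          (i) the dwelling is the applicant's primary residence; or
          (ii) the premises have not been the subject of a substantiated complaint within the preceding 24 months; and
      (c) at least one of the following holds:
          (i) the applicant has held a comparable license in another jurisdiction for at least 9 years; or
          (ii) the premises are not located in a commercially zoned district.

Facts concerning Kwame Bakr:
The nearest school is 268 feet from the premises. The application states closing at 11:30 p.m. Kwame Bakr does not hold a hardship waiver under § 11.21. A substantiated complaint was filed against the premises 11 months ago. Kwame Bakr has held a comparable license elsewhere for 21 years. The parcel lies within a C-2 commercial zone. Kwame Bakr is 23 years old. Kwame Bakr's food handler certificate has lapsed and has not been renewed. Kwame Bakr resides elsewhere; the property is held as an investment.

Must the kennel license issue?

(1) closes by 10 p.m. — fails.
(2) age ≥ 25 — not met.
(a) ≥150 ft from school — met.
(i) primary residence — fails.
(ii) no complaint in 24 mo. — fails.
So (b) is not satisfied (F OR F).
(i) prior license ≥ 9 yr — satisfied.
(ii) not (commercially zoned) — fails.
(c): T OR F → true.
(3): T AND F AND T → false.
Overall = F OR F OR F = false.

No — denied.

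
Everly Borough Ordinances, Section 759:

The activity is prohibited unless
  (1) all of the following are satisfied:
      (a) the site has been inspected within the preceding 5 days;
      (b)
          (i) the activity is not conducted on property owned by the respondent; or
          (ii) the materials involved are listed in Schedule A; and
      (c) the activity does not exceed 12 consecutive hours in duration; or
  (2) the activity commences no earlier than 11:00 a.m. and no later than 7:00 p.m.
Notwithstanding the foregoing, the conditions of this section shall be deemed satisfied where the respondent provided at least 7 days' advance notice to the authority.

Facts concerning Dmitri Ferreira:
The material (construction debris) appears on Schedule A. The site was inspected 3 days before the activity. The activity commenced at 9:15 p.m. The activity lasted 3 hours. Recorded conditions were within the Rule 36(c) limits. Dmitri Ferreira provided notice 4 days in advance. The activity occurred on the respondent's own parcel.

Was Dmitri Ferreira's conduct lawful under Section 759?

Yes — lawful.

(a) site inspected — met.
(i) not (own property) — fails.
(ii) Schedule A material — satisfied.
(b) = F OR T = true.
(c) ≤ 12 hrs duration — satisfied.
(1) = T AND T AND T = true.
(2) start within hours — fails.
Overall = T OR F = true.
Exception (≥7 days' notice) — not satisfied.
Result: main true OR exception false → true.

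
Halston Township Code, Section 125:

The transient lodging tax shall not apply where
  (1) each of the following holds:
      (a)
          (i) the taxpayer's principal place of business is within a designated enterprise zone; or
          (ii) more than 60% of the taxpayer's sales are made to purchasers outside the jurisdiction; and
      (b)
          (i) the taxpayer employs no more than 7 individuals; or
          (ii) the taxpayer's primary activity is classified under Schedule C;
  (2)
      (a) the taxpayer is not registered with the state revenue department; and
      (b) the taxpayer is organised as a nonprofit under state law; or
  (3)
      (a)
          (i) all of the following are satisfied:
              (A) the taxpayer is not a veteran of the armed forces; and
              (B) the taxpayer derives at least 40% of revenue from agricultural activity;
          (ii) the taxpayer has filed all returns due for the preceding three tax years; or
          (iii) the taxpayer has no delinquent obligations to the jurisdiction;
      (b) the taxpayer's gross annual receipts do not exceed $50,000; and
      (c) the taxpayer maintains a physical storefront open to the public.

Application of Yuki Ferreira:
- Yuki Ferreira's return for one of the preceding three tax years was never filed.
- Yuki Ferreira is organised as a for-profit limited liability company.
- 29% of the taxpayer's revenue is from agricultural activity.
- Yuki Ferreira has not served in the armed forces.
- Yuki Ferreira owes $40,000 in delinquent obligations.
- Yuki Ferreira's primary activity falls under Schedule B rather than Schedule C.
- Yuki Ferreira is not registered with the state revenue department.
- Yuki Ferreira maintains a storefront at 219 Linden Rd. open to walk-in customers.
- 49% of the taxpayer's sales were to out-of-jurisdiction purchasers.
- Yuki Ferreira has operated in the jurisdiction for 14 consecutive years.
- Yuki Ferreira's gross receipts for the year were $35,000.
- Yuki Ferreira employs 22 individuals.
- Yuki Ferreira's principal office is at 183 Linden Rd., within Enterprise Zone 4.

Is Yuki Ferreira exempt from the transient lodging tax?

(i) in enterprise zone — satisfied.
(ii) >60% out-of-jur. sales — not satisfied.
(a) = T OR F = true.
(i) ≤ 7 employees — fails.
(ii) Schedule C activity — not satisfied.
(b) = F OR F = false.
So (1) is not satisfied (T AND F).
(a) not (state-registered) — holds.
(b) nonprofit — not satisfied.
(2) = T AND F = false.
(A) not (veteran) — satisfied.
(B) ≥40% agricultural — not met.
(i): T AND F → false.
(ii) returns current — not met.
(iii) no delinquency — fails.
(a): F OR F OR F → false.
(b) receipts ≤ $50,000 — met.
(c) has storefront — holds.
(3) = F AND T AND T = false.
Overall: F OR F OR F → false.

No — not exempt.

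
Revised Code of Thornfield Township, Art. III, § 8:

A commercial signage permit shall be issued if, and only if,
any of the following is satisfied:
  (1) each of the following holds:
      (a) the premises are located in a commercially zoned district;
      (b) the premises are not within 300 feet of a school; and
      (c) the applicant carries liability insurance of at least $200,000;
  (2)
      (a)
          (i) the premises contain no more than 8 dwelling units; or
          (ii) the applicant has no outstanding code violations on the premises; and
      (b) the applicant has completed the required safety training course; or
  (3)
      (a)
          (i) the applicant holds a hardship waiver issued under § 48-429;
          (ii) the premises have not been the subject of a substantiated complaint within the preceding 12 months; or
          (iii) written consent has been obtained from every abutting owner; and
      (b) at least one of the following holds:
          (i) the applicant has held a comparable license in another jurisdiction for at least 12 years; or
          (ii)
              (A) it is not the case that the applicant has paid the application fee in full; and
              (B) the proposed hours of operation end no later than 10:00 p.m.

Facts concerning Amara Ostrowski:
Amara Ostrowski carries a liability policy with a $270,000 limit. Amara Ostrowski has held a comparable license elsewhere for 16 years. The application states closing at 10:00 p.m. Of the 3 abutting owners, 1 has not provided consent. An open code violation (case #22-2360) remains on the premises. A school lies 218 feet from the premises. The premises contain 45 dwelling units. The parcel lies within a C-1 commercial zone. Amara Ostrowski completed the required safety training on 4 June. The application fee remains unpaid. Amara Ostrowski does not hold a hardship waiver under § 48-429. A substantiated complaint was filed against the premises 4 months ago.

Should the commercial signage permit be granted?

No — denied.

(a) commercially zoned — met.
(b) ≥300 ft from school — fails.
(c) insurance ≥ $200,000 — satisfied.
(1): T AND F AND T → false.
(i) ≤ 8 units — not met.
(ii) no code violations — not met.
So (a) is not satisfied (F OR F).
(b) safety training — holds.
(2) = F AND T = false.
(i) hardship waiver — not met.
(ii) no complaint in 12 mo. — not satisfied.
(iii) all abutters consent — not satisfied.
So (a) is not satisfied (F OR F OR F).
(i) prior license ≥ 12 yr — holds.
(A) not (fee paid) — met.
(B) closes by 10 p.m. — satisfied.
(ii): T AND T → true.
(b): T OR T → true.
(3) = F AND T = false.
Overall = F OR F OR F = false.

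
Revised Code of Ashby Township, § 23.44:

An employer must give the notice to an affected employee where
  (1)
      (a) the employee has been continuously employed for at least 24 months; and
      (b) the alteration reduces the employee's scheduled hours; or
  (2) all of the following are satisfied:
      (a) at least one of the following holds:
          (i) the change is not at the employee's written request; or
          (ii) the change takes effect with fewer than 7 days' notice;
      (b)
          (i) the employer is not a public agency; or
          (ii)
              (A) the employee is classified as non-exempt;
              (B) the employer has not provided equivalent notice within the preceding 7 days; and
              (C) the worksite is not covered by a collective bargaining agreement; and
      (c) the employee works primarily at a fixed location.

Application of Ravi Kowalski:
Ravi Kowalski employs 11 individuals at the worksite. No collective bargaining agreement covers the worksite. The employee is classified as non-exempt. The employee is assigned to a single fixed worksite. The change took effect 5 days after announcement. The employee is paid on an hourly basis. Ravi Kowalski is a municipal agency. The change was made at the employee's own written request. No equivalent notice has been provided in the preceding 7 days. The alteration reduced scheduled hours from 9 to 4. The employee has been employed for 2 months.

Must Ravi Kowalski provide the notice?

Yes — required.

(a) tenure ≥ 24 mo. — fails.
(b) hours reduced — satisfied.
So (1) is not satisfied (F AND T).
(i) not employee-requested — fails.
(ii) < 7 days' notice — holds.
(a) = F OR T = true.
(i) not (public agency) — not met.
(A) non-exempt — met.
(B) no recent notice — holds.
(C) no CBA — holds.
So (ii) is satisfied (T AND T AND T).
(b): F OR T → true.
(c) fixed location — satisfied.
(2): T AND T AND T → true.
So Overall is satisfied (F OR T).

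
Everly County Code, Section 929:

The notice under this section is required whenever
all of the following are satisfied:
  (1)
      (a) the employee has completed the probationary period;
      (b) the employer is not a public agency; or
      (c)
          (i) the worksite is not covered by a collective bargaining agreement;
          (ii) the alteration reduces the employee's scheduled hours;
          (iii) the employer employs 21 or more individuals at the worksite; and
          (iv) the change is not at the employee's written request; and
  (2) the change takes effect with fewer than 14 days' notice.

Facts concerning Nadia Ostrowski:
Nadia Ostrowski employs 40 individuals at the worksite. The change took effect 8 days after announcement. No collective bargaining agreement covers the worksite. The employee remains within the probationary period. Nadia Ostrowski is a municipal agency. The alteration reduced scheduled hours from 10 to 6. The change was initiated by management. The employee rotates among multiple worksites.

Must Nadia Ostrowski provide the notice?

Yes — required.

(a) past probation — not met.
(b) not (public agency) — not satisfied.
(i) no CBA — holds.
(ii) hours reduced — satisfied.
(iii) ≥ 21 at site — met.
(iv) not employee-requested — met.
(c) = T AND T AND T AND T = true.
So (1) is satisfied (F OR F OR T).
(2) < 14 days' notice — met.
Overall = T AND T = true.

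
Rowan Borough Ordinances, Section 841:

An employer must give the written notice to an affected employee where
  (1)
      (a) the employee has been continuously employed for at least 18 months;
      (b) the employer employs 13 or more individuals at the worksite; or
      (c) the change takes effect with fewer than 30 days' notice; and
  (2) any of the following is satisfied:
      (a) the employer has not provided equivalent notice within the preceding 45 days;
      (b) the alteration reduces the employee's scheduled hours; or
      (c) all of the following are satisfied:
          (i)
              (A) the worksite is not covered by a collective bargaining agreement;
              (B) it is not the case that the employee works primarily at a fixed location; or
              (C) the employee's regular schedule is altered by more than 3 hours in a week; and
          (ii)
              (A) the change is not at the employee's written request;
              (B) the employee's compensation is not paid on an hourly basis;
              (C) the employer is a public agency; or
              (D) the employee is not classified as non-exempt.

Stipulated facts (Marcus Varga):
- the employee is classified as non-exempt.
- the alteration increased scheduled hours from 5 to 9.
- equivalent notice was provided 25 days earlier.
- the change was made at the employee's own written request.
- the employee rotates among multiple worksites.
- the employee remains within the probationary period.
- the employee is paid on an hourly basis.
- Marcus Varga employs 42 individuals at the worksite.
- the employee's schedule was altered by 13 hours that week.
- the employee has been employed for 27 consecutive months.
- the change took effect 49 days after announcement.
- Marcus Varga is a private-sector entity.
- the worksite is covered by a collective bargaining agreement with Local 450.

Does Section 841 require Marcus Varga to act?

(a) tenure ≥ 18 mo. — satisfied.
(b) ≥ 13 at site — met.
(c) < 30 days' notice — not met.
So (1) is satisfied (T OR T OR F).
(a) no recent notice — not met.
(b) hours reduced — fails.
(A) no CBA — not satisfied.
(B) not (fixed location) — satisfied.
(C) schedule shift > 3h — satisfied.
(i): F OR T OR T → true.
(A) not employee-requested — not met.
(B) not (hourly-paid) — not met.
(C) public agency — not met.
(D) not (non-exempt) — not met.
(ii) = F OR F OR F OR F = false.
(c): T AND F → false.
(2) = F OR F OR F = false.
Overall: T AND F → false.

No — not required.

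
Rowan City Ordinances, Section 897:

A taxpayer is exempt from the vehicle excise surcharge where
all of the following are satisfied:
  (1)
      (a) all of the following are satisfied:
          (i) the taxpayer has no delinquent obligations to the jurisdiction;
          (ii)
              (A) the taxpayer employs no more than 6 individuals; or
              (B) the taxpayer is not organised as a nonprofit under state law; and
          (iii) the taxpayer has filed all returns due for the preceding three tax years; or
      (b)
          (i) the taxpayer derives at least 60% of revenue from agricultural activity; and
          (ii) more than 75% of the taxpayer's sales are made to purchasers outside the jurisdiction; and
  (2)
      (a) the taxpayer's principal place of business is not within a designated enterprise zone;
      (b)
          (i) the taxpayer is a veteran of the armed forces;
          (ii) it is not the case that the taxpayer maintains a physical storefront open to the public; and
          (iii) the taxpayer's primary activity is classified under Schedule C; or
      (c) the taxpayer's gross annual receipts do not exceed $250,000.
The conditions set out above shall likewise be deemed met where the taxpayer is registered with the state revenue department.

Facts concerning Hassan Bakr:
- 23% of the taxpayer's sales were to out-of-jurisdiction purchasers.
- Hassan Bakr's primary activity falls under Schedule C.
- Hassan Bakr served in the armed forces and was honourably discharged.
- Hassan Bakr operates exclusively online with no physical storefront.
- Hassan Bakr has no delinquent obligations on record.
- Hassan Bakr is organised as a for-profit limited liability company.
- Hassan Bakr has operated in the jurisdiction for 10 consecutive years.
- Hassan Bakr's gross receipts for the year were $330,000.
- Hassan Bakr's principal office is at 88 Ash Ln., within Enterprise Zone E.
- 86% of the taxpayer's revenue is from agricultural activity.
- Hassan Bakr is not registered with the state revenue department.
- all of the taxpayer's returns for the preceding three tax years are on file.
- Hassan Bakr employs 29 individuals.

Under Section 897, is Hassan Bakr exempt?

(i) no delinquency — satisfied.
(A) ≤ 6 employees — not met.
(B) not (nonprofit) — holds.
So (ii) is satisfied (F OR T).
(iii) returns current — holds.
So (a) is satisfied (T AND T AND T).
(i) ≥60% agricultural — holds.
(ii) >75% out-of-jur. sales — fails.
(b) = T AND F = false.
So (1) is satisfied (T OR F).
(a) not (in enterprise zone) — not met.
(i) veteran — met.
(ii) not (has storefront) — holds.
(iii) Schedule C activity — met.
So (b) is satisfied (T AND T AND T).
(c) receipts ≤ $250,000 — fails.
(2): F OR T OR F → true.
Overall = T AND T = true.
Exception (state-registered) — not satisfied.
Result: main true OR exception false → true.

Yes — exempt.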